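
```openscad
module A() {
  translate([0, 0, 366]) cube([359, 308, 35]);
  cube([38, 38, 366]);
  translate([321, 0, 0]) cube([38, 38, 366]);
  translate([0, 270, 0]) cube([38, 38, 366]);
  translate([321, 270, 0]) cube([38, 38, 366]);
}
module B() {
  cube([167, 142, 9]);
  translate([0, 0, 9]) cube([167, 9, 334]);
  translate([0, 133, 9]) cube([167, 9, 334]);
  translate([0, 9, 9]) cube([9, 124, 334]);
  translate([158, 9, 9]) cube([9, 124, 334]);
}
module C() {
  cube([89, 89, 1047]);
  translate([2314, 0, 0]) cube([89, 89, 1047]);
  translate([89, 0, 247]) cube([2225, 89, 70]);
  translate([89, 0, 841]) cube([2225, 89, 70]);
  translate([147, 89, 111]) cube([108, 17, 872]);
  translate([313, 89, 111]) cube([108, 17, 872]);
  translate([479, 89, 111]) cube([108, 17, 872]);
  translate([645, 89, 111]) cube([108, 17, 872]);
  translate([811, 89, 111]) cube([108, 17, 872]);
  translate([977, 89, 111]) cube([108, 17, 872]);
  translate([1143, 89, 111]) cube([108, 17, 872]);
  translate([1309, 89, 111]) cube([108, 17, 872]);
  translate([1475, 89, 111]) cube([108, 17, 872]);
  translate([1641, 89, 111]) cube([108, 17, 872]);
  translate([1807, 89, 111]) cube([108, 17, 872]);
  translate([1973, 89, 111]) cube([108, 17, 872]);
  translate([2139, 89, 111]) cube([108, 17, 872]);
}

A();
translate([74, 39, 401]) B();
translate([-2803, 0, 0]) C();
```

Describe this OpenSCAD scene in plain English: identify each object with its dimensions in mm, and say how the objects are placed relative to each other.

A is a four-legged stool. The seat is 359×308 mm, 35 mm thick, top at z = 401 mm. It stands on four square legs, each 38×38 mm in cross-section, from z = 0 to the seat underside, each flush with a corner of the seat.

B is an open storage box with external size 167×142×343 mm and wall thickness 9 mm (the base is also 9 mm thick). The base covers the whole footprint; the four walls stand on the base, with the y-facing walls full-width and the x-facing walls fitting between their inner faces.

C is a fence section. Two 89×89 mm posts, 1047 mm tall, stand on the floor with a clear span of 2225 mm between their inner faces. Two horizontal rails of 89×70 mm section span the gap between the posts with their undersides at z = 247 mm and z = 841 mm, flush with the posts' −y face. 13 pickets, each 108 mm wide, 17 mm thick and 872 mm tall, are fixed to the +y face of the rails with their bottoms at z = 111 mm, evenly spaced across the span with equal gaps (rounded down to the nearest mm) at the −x end and between each pair — any rounding remainder accumulates at the +x end.

The open box is on top of the stool. The fence section is on the floor beside the stool on its −x side.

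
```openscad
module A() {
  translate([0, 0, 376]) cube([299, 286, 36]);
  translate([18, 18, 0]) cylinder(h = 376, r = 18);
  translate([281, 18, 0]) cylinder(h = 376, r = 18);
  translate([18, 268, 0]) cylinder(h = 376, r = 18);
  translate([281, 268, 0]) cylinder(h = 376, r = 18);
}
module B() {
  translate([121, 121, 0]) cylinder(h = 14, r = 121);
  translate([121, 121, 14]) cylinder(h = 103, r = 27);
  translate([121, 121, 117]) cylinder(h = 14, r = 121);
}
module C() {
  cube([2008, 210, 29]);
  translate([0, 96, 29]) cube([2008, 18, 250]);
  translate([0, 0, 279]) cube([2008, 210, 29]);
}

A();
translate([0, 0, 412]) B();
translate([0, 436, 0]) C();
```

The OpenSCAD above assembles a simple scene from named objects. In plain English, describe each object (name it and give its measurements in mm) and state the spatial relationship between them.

A is a four-legged stool. The seat is a 299×286×36 mm slab whose top surface is at z = 412 mm; four round legs, each 36 mm in diameter, run from the floor (z = 0) to the underside of the seat, each leg's axis is inset half a diameter from the nearest pair of seat edges (so the leg's bounding box is flush with the corner).

B is a spool: two coaxial disc flanges of radius 121 mm and thickness 14 mm, joined by a core cylinder of radius 27 mm and height 103 mm. The lower flange rests on z = 0 and the three cylinders share a vertical axis.

C is an I-beam lying along x, 2008 mm long. Overall section height 308 mm. Two flanges 210 mm wide (y) and 29 mm thick, one on the floor and one at the top; a web 18 mm thick runs between them, centred on the flange width.

The spool is on top of the stool. The I-beam is on the floor beside the stool on its +y side.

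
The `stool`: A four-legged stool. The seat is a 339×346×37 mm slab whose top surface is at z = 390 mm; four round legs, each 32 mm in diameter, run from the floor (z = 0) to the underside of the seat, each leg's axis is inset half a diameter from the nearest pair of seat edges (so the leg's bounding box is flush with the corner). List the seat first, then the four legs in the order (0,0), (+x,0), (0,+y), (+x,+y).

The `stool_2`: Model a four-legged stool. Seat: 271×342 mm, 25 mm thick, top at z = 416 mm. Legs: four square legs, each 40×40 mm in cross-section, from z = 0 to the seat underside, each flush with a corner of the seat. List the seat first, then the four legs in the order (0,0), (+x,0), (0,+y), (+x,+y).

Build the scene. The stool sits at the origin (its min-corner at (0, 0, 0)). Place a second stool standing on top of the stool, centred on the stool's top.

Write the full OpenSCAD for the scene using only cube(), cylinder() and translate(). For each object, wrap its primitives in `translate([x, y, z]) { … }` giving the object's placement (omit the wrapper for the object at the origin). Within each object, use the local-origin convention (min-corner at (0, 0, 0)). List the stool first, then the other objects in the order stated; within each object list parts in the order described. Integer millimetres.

translate([0, 0, 353]) cube([339, 346, 37]);
translate([16, 16, 0]) cylinder(h = 353, r = 16);
translate([323, 16, 0]) cylinder(h = 353, r = 16);
translate([16, 330, 0]) cylinder(h = 353, r = 16);
translate([323, 330, 0]) cylinder(h = 353, r = 16);
translate([34, 2, 390]) {
  translate([0, 0, 391]) cube([271, 342, 25]);
  cube([40, 40, 391]);
  translate([231, 0, 0]) cube([40, 40, 391]);
  translate([0, 302, 0]) cube([40, 40, 391]);
  translate([231, 302, 0]) cube([40, 40, 391]);
}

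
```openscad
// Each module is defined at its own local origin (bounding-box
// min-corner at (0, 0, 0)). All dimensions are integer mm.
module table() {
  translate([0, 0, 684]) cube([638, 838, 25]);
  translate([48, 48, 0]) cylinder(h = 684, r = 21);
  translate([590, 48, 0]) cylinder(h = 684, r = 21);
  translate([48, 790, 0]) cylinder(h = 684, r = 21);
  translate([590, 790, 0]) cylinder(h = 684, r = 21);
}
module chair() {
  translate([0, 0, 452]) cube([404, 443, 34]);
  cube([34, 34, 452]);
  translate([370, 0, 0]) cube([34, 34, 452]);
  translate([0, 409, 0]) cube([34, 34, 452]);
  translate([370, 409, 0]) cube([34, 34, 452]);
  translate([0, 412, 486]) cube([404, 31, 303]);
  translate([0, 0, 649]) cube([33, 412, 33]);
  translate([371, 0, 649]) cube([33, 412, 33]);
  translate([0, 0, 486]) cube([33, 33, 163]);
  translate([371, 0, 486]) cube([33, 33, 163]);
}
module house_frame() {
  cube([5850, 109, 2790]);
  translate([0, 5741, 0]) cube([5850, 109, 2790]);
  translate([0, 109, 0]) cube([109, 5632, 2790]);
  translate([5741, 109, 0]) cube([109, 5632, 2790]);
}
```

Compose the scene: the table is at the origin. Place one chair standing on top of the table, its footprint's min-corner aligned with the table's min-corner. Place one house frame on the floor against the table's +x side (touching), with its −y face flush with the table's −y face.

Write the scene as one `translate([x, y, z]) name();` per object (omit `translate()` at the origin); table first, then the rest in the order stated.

table();
translate([0, 0, 709]) chair();
translate([638, 0, 0]) house_frame();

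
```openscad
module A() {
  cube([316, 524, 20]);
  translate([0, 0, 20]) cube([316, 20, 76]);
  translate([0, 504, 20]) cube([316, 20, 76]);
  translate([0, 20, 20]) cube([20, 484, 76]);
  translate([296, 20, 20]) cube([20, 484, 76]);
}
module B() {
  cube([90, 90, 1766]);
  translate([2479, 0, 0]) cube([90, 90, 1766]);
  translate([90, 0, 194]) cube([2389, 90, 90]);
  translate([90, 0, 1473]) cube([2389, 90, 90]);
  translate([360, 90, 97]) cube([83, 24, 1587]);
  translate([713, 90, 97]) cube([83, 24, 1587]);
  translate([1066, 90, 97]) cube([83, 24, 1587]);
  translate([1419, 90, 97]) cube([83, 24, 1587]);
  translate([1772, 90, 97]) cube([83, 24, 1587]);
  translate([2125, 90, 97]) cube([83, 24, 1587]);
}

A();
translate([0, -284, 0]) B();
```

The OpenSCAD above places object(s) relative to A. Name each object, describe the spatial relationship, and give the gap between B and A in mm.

A is an open box. B is a fence section. The fence section is on the floor beside the open box on its −y side. The gap between the fence section and the open box is 170 mm.

The fence section's nearest face is 170 mm from the open box's −y face.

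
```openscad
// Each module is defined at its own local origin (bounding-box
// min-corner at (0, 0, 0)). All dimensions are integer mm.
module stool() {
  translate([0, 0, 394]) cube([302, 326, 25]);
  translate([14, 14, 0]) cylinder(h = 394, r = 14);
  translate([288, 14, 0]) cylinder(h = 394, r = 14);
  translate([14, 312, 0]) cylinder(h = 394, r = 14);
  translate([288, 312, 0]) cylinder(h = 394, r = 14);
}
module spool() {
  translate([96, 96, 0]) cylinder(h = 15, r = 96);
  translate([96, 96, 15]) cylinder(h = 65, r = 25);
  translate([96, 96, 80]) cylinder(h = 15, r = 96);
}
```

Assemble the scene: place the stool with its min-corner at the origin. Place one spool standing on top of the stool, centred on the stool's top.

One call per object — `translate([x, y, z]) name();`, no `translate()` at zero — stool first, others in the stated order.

stool();
translate([55, 67, 419]) spool();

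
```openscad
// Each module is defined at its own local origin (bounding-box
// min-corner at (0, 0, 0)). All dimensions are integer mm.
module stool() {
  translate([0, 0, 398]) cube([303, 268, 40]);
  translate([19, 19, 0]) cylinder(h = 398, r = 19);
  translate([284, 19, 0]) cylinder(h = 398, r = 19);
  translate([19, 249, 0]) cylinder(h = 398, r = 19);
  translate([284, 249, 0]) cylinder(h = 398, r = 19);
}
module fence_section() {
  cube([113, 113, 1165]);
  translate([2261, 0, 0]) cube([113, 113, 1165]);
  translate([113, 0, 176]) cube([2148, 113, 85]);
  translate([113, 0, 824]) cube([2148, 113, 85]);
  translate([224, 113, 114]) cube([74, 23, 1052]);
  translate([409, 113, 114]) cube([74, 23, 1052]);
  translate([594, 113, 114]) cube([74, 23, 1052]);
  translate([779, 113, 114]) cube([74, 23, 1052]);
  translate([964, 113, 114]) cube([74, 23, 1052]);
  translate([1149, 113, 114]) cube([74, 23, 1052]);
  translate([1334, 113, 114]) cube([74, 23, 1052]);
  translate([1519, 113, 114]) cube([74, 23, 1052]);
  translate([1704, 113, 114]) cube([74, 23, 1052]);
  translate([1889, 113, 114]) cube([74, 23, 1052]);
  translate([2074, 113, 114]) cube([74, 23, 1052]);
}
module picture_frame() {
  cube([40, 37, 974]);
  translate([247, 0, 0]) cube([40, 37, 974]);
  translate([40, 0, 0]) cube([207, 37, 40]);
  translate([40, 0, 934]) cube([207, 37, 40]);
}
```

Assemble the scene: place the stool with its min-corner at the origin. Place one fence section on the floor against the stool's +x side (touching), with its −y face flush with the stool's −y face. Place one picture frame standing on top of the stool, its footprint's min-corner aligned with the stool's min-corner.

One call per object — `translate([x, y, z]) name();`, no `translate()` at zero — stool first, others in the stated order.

stool();
translate([303, 0, 0]) fence_section();
translate([0, 0, 438]) picture_frame();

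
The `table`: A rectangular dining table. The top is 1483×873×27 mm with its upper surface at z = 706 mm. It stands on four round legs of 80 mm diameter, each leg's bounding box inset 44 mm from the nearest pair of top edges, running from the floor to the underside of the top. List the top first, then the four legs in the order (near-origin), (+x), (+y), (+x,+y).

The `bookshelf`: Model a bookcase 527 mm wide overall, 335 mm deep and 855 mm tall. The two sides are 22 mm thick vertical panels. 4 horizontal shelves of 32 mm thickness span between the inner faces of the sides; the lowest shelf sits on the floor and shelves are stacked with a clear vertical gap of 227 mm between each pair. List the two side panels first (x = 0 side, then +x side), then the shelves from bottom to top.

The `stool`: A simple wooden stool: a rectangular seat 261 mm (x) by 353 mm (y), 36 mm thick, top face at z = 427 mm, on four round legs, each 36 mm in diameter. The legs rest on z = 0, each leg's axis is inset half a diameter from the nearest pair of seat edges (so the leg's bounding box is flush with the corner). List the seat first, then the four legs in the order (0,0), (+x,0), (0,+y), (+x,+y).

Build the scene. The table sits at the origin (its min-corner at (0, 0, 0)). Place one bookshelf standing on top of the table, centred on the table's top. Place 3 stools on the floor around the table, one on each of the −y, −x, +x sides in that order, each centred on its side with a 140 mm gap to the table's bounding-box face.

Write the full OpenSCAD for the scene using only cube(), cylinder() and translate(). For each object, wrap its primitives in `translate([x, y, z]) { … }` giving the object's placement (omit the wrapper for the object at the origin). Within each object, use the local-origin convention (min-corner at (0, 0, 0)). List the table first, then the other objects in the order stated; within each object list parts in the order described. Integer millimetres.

translate([0, 0, 679]) cube([1483, 873, 27]);
translate([84, 84, 0]) cylinder(h = 679, r = 40);
translate([1399, 84, 0]) cylinder(h = 679, r = 40);
translate([84, 789, 0]) cylinder(h = 679, r = 40);
translate([1399, 789, 0]) cylinder(h = 679, r = 40);
translate([478, 269, 706]) {
  cube([22, 335, 855]);
  translate([505, 0, 0]) cube([22, 335, 855]);
  translate([22, 0, 0]) cube([483, 335, 32]);
  translate([22, 0, 259]) cube([483, 335, 32]);
  translate([22, 0, 518]) cube([483, 335, 32]);
  translate([22, 0, 777]) cube([483, 335, 32]);
}
translate([611, -493, 0]) {
  translate([0, 0, 391]) cube([261, 353, 36]);
  translate([18, 18, 0]) cylinder(h = 391, r = 18);
  translate([243, 18, 0]) cylinder(h = 391, r = 18);
  translate([18, 335, 0]) cylinder(h = 391, r = 18);
  translate([243, 335, 0]) cylinder(h = 391, r = 18);
}
translate([-401, 260, 0]) {
  translate([0, 0, 391]) cube([261, 353, 36]);
  translate([18, 18, 0]) cylinder(h = 391, r = 18);
  translate([243, 18, 0]) cylinder(h = 391, r = 18);
  translate([18, 335, 0]) cylinder(h = 391, r = 18);
  translate([243, 335, 0]) cylinder(h = 391, r = 18);
}
translate([1623, 260, 0]) {
  translate([0, 0, 391]) cube([261, 353, 36]);
  translate([18, 18, 0]) cylinder(h = 391, r = 18);
  translate([243, 18, 0]) cylinder(h = 391, r = 18);
  translate([18, 335, 0]) cylinder(h = 391, r = 18);
  translate([243, 335, 0]) cylinder(h = 391, r = 18);
}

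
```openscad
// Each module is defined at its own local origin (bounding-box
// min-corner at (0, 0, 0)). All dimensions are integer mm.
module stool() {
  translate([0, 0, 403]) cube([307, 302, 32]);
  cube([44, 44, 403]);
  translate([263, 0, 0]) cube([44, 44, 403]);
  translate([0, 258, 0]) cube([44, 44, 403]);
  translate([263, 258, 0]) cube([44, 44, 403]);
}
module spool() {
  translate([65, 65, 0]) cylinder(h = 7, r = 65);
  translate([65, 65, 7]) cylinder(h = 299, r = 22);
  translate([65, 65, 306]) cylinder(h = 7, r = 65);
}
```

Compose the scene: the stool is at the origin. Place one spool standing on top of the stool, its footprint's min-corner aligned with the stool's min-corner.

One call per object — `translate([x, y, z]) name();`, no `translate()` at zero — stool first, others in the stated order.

stool();
translate([0, 0, 435]) spool();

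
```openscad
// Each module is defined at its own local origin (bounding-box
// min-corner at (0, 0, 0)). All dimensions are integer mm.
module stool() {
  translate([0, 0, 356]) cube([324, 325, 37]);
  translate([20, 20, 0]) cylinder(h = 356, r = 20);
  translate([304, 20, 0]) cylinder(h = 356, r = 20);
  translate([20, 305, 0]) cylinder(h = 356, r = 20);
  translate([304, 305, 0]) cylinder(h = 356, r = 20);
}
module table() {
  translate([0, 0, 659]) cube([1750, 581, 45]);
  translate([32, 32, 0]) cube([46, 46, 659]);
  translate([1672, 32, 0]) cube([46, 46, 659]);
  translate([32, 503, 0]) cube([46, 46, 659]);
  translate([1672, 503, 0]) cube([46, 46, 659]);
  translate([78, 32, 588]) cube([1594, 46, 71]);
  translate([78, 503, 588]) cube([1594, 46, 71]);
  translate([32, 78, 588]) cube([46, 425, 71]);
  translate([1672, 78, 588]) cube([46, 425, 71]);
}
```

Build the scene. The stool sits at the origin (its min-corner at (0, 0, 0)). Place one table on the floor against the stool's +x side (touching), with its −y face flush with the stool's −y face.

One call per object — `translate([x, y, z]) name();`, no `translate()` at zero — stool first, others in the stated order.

stool();
translate([324, 0, 0]) table();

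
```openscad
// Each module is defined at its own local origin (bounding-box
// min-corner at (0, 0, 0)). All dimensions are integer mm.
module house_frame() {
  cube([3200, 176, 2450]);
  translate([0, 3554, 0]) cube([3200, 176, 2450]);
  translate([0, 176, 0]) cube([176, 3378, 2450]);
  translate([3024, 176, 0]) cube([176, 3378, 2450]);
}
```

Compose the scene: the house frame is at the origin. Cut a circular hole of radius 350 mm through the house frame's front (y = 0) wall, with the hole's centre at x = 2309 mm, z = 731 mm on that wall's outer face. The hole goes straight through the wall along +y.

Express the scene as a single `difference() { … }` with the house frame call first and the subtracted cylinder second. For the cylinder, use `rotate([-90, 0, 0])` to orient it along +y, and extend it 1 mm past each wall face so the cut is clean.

difference() {
  house_frame();
  translate([2309, -1, 731]) rotate([-90, 0, 0]) cylinder(h = 178, r = 350);
}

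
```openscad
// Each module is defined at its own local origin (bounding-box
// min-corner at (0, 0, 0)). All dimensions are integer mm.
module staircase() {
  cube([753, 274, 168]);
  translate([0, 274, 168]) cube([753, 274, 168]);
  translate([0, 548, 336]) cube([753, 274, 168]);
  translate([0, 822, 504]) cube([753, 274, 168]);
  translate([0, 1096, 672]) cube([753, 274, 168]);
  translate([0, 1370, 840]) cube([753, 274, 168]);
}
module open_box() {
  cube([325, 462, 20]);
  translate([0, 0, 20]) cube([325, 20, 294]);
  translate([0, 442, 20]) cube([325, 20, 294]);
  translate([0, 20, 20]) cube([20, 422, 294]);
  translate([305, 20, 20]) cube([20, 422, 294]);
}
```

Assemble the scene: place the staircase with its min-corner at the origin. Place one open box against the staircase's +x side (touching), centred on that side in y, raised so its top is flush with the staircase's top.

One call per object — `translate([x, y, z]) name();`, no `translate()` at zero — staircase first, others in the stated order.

staircase();
translate([753, 591, 694]) open_box();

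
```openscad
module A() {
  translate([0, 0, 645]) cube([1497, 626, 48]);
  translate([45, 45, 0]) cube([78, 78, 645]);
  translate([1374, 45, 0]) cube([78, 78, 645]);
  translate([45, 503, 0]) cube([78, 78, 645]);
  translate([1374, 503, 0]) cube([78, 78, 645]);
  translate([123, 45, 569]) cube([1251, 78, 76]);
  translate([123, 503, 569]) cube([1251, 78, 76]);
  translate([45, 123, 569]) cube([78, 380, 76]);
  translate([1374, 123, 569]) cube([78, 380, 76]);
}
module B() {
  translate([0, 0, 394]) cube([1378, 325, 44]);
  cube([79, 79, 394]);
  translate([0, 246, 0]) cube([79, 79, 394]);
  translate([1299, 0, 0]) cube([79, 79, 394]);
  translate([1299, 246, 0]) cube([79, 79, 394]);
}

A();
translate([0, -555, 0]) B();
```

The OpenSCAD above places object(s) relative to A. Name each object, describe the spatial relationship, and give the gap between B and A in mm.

A is a table. B is a bench. The bench is on the floor beside the table on its −y side. The gap between the bench and the table is 230 mm.

The bench's nearest face is 230 mm from the table's −y face.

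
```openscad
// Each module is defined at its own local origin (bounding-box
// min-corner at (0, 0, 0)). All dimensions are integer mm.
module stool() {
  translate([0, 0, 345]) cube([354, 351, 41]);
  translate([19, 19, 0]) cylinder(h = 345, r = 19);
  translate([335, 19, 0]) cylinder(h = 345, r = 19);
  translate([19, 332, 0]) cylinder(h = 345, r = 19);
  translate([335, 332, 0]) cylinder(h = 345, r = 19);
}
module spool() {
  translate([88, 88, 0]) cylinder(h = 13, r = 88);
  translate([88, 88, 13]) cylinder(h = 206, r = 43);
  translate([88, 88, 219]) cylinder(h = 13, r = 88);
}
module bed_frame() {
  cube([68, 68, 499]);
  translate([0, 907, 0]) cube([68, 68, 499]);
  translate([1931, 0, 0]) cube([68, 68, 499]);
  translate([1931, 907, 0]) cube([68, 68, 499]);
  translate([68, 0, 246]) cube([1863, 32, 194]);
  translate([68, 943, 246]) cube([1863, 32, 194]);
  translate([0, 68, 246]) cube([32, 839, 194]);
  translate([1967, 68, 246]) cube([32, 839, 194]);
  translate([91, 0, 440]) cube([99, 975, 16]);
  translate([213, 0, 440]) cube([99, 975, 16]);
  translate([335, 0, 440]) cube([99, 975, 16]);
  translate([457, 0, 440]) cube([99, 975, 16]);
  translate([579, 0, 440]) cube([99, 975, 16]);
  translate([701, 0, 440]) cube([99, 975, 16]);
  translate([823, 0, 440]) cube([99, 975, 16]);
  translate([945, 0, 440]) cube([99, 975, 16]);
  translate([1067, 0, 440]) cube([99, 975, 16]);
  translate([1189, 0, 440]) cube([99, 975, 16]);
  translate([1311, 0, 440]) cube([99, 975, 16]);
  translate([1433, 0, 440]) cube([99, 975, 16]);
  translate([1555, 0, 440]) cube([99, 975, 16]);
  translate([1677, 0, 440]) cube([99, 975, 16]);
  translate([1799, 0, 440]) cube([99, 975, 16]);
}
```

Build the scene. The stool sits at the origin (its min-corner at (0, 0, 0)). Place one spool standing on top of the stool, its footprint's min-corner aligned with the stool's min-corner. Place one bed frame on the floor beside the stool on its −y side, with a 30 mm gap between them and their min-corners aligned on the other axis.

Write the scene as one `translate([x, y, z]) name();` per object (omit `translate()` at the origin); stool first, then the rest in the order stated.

stool();
translate([0, 0, 386]) spool();
translate([0, -1005, 0]) bed_frame();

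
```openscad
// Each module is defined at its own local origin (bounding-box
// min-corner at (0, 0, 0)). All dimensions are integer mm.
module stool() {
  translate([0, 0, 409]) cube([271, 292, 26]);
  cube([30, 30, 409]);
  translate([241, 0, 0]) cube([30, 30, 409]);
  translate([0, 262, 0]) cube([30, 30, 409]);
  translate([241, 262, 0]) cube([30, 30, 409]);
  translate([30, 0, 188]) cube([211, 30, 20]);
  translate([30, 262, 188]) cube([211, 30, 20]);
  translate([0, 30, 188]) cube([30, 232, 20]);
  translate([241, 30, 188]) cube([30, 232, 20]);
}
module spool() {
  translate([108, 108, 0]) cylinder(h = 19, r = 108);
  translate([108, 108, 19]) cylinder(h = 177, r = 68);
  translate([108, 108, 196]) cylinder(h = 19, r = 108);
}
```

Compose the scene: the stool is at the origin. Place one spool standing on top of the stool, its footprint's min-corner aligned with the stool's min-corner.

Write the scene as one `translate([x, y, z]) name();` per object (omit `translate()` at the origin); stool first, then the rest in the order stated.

stool();
translate([0, 0, 435]) spool();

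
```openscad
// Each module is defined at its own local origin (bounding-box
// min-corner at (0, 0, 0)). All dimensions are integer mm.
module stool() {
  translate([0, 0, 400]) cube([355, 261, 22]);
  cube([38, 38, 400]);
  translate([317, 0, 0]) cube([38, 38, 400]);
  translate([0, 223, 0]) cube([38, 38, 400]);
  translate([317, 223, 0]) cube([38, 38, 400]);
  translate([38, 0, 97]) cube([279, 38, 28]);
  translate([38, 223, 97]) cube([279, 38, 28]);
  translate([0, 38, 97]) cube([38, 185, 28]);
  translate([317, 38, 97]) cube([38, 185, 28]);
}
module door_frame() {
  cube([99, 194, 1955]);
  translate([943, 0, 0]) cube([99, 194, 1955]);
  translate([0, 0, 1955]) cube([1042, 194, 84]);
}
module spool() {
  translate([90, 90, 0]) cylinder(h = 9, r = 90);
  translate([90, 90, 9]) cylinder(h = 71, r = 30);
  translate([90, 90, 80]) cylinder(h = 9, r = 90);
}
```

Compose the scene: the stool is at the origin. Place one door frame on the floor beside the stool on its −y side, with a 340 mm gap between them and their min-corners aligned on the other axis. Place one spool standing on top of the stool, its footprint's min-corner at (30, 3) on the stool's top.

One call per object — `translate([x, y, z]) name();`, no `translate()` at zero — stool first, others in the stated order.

stool();
translate([0, -534, 0]) door_frame();
translate([30, 3, 422]) spool();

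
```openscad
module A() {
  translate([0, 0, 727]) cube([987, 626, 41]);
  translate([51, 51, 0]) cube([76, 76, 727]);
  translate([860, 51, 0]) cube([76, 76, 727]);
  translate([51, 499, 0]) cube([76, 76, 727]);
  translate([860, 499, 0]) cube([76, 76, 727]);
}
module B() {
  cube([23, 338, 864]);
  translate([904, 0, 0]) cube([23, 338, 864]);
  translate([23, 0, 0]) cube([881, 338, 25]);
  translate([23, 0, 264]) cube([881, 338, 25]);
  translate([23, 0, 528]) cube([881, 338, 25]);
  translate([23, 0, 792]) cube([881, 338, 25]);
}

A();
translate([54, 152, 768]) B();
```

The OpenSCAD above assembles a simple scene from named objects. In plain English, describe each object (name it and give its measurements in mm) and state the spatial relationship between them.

A is a table with a 987×626 mm rectangular top, 41 mm thick, top surface at z = 768 mm, supported by four 76×76 mm square legs, each inset 51 mm from the nearest pair of top edges, running from the floor.

B is an open bookshelf. Two side panels, each 23 mm thick, 338 mm deep and 864 mm tall, stand 927 mm apart (outside-to-outside). Between them sit 4 shelves, each 25 mm thick and 338 mm deep, spanning the full gap between the sides. The bottom shelf rests on the floor (its underside at z = 0) and the clear gap between one shelf's top and the next shelf's underside is 239 mm.

The bookshelf is on top of the table.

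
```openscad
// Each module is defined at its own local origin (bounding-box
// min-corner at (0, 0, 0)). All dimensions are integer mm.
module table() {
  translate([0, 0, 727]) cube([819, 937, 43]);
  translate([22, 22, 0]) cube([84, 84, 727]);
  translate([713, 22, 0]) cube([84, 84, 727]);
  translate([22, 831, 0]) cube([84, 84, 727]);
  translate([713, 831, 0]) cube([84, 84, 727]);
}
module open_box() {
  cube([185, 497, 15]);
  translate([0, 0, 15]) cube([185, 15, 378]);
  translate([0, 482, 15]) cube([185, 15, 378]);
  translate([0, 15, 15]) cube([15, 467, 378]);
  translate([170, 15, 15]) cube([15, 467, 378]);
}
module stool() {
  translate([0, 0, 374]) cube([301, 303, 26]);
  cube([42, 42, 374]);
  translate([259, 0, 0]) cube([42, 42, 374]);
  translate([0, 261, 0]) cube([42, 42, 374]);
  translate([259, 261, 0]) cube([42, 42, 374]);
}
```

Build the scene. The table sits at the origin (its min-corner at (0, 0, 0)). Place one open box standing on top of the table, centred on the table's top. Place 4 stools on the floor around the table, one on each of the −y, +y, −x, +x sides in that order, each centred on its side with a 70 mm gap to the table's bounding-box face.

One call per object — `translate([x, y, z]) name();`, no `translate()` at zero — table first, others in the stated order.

table();
translate([317, 220, 770]) open_box();
translate([259, -373, 0]) stool();
translate([259, 1007, 0]) stool();
translate([-371, 317, 0]) stool();
translate([889, 317, 0]) stool();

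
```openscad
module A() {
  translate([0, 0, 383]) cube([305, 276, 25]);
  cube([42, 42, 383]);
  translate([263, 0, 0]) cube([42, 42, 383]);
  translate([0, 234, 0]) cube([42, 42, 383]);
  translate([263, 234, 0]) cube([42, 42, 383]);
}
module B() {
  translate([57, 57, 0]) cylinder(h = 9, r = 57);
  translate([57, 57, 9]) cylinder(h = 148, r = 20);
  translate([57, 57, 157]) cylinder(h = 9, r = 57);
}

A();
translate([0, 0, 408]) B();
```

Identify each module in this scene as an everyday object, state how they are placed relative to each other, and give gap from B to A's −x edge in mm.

The spool's min-x is at 0; the stool's min-x is 0; gap = 0 mm.

A is a stool. B is a spool. The spool is on top of the stool. The gap from the spool to the stool's −x edge is 0 mm.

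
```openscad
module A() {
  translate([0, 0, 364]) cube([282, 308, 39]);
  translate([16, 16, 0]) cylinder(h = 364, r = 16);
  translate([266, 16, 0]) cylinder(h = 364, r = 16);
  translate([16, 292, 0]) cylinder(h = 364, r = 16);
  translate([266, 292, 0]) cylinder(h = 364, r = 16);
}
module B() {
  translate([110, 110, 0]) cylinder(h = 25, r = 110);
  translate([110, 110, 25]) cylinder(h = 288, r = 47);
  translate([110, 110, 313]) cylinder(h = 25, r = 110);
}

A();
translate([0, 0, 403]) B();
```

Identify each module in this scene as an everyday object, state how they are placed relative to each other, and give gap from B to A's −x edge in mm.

The spool's min-x is at 0; the stool's min-x is 0; gap = 0 mm.

A is a stool. B is a spool. The spool is on top of the stool. The gap from the spool to the stool's −x edge is 0 mm.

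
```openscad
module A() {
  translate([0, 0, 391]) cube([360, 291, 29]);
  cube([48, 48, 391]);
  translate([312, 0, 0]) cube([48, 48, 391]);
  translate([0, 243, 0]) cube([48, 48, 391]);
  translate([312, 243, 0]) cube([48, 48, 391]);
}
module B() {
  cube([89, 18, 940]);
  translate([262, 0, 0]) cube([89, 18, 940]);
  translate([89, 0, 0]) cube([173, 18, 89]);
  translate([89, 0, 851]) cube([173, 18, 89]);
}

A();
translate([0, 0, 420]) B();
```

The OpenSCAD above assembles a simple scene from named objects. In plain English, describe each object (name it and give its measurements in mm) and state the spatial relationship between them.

A is a four-legged stool. The seat is a 360×291×29 mm slab whose top surface is at z = 420 mm; four square legs, each 48×48 mm in cross-section, run from the floor (z = 0) to the underside of the seat, each flush with a corner of the seat.

B is a picture frame with a 173×762 mm rectangular opening (x by z) and a uniform 89 mm border on every side. Frame depth is 18 mm along y. It is built from two vertical stiles running the full outside height and two horizontal rails spanning the gap between the stiles.

The picture frame is on top of the stool.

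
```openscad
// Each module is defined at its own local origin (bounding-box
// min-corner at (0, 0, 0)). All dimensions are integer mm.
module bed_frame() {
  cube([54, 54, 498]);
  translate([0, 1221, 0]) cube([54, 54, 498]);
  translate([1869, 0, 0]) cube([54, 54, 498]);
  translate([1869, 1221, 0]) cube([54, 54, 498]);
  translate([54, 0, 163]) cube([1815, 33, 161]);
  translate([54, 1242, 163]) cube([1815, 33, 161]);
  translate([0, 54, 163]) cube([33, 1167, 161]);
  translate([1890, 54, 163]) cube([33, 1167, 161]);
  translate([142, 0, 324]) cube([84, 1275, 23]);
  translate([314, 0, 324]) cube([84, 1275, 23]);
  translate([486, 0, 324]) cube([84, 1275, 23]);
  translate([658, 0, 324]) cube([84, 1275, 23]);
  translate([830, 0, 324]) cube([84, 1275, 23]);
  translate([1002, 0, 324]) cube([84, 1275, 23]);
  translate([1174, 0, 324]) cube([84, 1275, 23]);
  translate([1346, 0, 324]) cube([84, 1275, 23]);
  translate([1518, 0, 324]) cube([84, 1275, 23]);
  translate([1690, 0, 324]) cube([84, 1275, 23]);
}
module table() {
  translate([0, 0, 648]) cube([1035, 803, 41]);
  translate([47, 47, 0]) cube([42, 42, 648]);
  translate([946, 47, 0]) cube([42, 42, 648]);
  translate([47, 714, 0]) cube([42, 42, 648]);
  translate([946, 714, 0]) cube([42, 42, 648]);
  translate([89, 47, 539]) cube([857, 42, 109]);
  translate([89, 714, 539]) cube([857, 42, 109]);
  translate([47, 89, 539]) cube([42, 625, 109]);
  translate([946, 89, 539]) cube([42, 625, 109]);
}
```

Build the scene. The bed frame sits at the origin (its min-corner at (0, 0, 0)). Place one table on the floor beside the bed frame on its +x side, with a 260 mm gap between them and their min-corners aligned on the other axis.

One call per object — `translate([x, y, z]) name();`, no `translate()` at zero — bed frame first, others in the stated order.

bed_frame();
translate([2183, 0, 0]) table();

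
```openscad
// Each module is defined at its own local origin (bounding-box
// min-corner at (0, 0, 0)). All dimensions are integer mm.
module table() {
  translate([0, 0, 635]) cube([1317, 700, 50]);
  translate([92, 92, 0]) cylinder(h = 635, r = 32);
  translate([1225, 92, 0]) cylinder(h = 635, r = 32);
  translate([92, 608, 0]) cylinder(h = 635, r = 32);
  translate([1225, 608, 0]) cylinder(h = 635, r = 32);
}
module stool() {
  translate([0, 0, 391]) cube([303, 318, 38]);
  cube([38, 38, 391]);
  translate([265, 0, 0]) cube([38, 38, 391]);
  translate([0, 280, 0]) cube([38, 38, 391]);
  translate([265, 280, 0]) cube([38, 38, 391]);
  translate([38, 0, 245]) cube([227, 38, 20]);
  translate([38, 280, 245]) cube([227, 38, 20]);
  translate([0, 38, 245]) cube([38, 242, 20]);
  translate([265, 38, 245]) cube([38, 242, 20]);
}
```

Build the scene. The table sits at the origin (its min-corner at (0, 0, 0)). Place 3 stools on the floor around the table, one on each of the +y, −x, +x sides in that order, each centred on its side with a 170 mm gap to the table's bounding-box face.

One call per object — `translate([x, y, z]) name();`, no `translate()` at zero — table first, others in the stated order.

table();
translate([507, 870, 0]) stool();
translate([-473, 191, 0]) stool();
translate([1487, 191, 0]) stool();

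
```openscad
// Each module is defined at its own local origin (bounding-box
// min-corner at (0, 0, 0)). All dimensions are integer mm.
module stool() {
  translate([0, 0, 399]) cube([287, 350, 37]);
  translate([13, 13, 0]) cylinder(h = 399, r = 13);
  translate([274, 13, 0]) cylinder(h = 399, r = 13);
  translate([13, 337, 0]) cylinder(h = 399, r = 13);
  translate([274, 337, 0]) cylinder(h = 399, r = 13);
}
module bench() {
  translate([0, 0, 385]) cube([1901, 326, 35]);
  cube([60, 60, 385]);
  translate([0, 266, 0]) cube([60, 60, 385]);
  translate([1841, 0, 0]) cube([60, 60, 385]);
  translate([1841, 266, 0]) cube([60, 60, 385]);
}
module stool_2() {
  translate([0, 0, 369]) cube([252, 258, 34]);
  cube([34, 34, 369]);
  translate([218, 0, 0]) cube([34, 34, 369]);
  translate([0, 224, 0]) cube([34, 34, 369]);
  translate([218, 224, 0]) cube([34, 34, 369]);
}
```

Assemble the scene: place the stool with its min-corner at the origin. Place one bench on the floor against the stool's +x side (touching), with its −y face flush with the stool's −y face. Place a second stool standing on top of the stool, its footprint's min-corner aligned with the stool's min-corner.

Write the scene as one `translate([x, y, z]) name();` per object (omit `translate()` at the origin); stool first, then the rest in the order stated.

stool();
translate([287, 0, 0]) bench();
translate([0, 0, 436]) stool_2();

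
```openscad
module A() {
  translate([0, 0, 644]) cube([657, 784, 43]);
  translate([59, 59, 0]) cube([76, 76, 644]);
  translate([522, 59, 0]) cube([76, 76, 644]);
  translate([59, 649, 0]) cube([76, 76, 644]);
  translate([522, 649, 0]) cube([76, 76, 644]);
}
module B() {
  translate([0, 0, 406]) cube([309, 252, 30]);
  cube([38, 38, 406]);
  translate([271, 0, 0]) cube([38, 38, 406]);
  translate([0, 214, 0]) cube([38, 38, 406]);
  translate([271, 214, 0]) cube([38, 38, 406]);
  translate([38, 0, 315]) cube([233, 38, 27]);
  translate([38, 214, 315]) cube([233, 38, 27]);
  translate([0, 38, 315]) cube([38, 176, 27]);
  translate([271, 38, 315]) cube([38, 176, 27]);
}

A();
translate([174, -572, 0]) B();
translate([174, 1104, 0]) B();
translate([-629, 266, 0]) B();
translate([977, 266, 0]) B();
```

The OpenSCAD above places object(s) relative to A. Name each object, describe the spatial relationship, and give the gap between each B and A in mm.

Each stool's nearest face is 320 mm from the table's bounding box.

A is a table. B is a stool. Four stools sit around the table at the −y, +y, −x, +x sides. The gap between each stool and the table is 320 mm.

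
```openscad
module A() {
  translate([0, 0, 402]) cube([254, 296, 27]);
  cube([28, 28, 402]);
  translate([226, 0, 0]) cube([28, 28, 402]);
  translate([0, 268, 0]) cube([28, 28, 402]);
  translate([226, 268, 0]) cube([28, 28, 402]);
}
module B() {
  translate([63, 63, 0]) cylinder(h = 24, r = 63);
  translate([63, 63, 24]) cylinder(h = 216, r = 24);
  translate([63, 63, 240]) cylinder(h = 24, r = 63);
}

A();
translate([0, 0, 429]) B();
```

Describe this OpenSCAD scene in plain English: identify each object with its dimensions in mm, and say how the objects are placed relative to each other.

A is a four-legged stool. The seat is 254×296 mm, 27 mm thick, top at z = 429 mm. It stands on four square legs, each 28×28 mm in cross-section, from z = 0 to the seat underside, each flush with a corner of the seat.

B is a spool: two coaxial disc flanges of radius 63 mm and thickness 24 mm, joined by a core cylinder of radius 24 mm and height 216 mm. The lower flange rests on z = 0 and the three cylinders share a vertical axis.

The spool is on top of the stool.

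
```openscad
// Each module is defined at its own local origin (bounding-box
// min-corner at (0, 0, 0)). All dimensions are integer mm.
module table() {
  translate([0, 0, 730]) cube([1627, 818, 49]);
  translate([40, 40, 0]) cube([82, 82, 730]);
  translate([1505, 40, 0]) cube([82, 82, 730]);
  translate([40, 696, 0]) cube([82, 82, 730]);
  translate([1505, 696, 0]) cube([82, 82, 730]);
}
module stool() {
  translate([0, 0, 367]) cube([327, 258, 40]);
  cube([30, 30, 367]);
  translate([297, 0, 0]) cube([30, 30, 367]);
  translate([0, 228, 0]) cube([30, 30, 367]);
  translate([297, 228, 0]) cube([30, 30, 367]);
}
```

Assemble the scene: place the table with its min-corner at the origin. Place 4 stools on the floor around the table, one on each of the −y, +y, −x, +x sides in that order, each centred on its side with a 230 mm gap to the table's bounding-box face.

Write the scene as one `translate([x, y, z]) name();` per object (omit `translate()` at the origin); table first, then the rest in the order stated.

table();
translate([650, -488, 0]) stool();
translate([650, 1048, 0]) stool();
translate([-557, 280, 0]) stool();
translate([1857, 280, 0]) stool();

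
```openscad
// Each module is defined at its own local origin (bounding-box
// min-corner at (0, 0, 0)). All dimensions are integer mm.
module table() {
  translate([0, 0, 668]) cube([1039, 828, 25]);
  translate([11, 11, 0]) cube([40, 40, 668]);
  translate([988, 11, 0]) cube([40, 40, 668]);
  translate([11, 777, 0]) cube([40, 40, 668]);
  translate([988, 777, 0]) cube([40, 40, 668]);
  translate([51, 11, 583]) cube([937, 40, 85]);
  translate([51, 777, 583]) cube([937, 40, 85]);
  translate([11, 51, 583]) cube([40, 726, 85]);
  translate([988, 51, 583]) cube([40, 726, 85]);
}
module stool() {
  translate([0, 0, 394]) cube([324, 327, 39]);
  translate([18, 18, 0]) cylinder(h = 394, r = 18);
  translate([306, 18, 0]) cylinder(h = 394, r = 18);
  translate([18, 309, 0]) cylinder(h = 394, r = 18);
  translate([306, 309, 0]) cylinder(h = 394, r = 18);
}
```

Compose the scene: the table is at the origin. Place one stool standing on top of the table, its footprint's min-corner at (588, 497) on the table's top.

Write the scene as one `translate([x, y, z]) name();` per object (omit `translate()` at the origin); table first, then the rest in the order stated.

table();
translate([588, 497, 693]) stool();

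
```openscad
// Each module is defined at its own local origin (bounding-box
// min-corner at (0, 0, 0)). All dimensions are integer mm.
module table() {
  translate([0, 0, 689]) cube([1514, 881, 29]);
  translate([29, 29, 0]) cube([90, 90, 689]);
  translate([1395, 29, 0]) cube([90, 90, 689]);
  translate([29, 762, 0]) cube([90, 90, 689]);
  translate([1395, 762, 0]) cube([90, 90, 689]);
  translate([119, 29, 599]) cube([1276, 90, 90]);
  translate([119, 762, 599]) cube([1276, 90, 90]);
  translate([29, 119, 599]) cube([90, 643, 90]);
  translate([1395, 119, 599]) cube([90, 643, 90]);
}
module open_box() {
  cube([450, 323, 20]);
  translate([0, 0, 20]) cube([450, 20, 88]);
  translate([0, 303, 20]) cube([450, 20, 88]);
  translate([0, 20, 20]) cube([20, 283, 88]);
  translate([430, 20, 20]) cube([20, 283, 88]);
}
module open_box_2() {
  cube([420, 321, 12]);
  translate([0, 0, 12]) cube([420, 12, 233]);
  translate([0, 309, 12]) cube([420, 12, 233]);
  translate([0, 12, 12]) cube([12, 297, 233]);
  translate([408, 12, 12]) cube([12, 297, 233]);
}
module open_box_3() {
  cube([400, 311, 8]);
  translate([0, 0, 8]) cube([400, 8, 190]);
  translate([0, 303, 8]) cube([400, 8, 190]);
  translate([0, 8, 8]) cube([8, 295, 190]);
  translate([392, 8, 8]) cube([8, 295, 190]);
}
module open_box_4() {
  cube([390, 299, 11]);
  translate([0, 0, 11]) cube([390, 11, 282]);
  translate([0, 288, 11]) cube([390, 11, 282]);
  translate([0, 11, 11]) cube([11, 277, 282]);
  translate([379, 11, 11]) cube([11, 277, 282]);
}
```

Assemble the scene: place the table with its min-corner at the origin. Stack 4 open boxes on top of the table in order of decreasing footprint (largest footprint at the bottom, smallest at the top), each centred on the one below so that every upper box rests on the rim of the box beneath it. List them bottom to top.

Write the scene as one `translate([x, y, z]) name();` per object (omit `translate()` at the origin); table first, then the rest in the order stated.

table();
translate([532, 279, 718]) open_box();
translate([547, 280, 826]) open_box_2();
translate([557, 285, 1071]) open_box_3();
translate([562, 291, 1269]) open_box_4();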